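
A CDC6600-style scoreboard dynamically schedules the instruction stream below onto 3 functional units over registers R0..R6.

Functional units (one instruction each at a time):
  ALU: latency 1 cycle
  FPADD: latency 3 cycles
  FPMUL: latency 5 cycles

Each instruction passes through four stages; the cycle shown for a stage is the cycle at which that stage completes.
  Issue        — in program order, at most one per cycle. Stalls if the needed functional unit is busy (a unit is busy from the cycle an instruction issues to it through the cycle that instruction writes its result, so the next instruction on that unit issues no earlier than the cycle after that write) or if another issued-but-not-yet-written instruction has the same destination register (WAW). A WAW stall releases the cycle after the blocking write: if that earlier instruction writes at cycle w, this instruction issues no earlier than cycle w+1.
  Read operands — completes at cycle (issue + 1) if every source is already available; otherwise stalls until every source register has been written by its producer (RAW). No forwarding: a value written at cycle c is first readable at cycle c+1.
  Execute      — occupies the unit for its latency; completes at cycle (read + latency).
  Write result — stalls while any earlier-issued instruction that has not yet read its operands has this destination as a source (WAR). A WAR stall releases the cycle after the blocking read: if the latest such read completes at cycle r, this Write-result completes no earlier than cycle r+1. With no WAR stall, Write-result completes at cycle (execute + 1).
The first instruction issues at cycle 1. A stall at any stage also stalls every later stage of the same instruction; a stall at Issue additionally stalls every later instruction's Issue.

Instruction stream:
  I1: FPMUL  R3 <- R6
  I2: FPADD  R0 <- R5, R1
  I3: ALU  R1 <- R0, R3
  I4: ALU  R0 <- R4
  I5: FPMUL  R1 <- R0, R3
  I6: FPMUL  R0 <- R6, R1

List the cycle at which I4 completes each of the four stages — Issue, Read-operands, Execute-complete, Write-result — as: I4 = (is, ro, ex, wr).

I4 = (12, 13, 14, 15)

I1  is:1  ro:2  ex:7  wr:8
I2  is:2  ro:3  ex:6  wr:7
I3  is:3  ro:9  ex:10  wr:11  — RAW R3: wait I1 write@8
I4  is:12  ro:13  ex:14  wr:15  — struct: ALU busy until I3 writes@11
I5  is:13  ro:16  ex:21  wr:22  — RAW R0: wait I4 write@15
I6  is:23  ro:24  ex:29  wr:30  — struct: FPMUL busy until I5 writes@22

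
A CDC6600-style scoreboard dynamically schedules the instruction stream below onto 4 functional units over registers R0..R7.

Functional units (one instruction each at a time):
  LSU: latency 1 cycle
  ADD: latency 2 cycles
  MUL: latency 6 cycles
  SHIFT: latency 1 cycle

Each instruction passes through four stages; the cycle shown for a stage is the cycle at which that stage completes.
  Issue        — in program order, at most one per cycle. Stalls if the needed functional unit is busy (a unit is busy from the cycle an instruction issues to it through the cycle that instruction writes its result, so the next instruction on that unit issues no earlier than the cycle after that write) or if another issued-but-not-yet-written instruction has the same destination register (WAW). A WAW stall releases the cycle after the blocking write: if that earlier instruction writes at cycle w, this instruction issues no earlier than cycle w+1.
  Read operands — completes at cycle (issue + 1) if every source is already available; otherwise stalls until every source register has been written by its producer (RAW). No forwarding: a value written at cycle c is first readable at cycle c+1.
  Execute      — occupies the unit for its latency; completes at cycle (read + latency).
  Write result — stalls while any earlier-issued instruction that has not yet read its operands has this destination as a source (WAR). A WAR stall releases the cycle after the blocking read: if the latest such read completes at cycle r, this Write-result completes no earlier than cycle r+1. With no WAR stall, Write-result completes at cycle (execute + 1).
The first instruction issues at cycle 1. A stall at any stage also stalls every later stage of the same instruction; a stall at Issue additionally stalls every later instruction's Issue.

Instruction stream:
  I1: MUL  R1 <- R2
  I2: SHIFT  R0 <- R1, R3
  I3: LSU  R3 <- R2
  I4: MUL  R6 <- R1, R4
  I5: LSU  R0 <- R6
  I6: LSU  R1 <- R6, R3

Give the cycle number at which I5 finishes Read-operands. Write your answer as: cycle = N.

cycle = 19

[I1] 1/2/8/9
[I2] 2/10/11/12  (RAW R1: wait I1 write@9)
[I3] 3/4/5/11  (WAR R3: wait I2 read@10)
[I4] 10/11/17/18  (struct: MUL busy until I1 writes@9)
[I5] 13/19/20/21  (WAW R0: wait I2 write@12; RAW R6: wait I4 write@18)
[I6] 22/23/24/25  (struct: LSU busy until I5 writes@21)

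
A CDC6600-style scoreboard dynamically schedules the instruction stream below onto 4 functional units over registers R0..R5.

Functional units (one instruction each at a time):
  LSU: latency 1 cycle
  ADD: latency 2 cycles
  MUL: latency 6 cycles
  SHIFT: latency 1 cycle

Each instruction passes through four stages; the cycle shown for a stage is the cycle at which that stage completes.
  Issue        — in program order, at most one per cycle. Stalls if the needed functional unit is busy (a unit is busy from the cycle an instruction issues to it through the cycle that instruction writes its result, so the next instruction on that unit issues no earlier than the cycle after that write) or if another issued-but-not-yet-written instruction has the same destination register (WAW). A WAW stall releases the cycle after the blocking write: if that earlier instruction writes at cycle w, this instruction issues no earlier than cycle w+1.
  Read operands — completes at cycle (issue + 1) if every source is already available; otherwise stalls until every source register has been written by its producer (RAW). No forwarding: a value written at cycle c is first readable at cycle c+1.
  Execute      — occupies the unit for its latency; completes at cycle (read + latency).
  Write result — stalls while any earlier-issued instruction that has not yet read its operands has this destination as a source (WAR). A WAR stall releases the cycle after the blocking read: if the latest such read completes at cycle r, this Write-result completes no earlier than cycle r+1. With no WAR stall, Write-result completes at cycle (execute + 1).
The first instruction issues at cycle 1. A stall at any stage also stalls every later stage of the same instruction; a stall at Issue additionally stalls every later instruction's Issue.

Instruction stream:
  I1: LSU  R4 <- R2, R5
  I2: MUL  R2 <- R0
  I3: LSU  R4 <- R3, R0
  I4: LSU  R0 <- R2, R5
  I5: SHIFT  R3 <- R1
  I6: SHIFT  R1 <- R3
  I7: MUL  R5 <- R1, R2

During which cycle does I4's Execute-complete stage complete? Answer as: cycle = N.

cycle = 12

I1: IS=1 RO=2 EX=3 WR=4
I2: IS=2 RO=3 EX=9 WR=10
I3: IS=5 RO=6 EX=7 WR=8  [struct: LSU busy until I1 writes@4]
I4: IS=9 RO=11 EX=12 WR=13  [struct: LSU busy until I3 writes@8; RAW R2: wait I2 write@10]
I5: IS=10 RO=11 EX=12 WR=13
I6: IS=14 RO=15 EX=16 WR=17  [struct: SHIFT busy until I5 writes@13]
I7: IS=15 RO=18 EX=24 WR=25  [RAW R1: wait I6 write@17]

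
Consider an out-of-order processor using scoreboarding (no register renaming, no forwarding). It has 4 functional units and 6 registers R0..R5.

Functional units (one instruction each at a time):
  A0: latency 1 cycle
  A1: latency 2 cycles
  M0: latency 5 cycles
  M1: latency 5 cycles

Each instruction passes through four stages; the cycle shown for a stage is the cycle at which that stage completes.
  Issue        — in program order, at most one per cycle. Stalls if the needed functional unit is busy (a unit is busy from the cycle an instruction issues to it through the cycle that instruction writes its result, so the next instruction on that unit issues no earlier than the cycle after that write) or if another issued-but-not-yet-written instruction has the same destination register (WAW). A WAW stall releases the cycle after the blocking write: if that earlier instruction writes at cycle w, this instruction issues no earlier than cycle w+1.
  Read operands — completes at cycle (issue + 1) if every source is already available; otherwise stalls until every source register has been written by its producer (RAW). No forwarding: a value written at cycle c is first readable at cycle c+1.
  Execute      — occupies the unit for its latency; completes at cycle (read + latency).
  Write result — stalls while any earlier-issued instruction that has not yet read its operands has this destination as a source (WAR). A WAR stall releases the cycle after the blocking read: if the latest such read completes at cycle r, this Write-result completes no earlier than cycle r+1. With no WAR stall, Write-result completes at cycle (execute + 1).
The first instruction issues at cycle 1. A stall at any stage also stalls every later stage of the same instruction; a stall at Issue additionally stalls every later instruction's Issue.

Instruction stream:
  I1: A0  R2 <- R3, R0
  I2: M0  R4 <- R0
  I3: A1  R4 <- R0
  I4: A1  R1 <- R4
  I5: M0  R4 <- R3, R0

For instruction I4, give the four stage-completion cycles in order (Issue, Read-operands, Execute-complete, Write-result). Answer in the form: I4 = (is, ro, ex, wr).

cycle 1: I1→A0
cycle 2: I1 RO · I2→M0
cycle 3: I1 EX · I2 RO
cycle 4: I1 WR R2
cycle 8: I2 EX
cycle 9: I2 WR R4
cycle 10: I3→A1
cycle 11: I3 RO
cycle 13: I3 EX
cycle 14: I3 WR R4
cycle 15: I4→A1
cycle 16: I4 RO · I5→M0
cycle 17: I5 RO
cycle 18: I4 EX
cycle 19: I4 WR R1
cycle 22: I5 EX
cycle 23: I5 WR R4

I4 = (15, 16, 18, 19)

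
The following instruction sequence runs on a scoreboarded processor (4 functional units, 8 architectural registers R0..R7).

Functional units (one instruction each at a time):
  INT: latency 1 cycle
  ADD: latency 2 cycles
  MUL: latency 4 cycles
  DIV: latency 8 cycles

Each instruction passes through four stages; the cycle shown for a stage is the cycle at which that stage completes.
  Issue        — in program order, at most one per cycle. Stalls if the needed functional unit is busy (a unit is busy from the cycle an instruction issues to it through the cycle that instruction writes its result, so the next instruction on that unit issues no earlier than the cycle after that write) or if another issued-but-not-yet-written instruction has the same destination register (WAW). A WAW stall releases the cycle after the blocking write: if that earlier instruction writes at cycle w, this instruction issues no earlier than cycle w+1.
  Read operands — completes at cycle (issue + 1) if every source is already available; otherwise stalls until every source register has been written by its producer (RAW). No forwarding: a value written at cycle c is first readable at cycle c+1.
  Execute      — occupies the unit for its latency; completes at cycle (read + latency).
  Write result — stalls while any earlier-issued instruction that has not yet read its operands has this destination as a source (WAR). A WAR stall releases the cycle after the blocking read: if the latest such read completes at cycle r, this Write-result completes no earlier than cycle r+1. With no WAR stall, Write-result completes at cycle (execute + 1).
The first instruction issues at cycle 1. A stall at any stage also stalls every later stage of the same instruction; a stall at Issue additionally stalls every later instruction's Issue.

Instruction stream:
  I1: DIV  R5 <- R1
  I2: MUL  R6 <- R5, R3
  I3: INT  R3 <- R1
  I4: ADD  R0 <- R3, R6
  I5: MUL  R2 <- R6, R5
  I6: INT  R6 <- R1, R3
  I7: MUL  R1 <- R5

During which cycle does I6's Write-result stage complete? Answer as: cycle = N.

t=1  issue I1 (DIV)
t=2  I1 read-ops, issue I2 (MUL)
t=3  issue I3 (INT)
t=4  I3 read-ops, issue I4 (ADD)
t=5  I3 finished on INT
t=10  I1 finished on DIV
t=11  I1→R5
t=12  I2 read-ops
t=13  I3→R3
t=16  I2 finished on MUL
t=17  I2→R6
t=18  I4 read-ops, issue I5 (MUL)
t=19  I5 read-ops, issue I6 (INT)
t=20  I4 finished on ADD, I6 read-ops
t=21  I4→R0, I6 finished on INT
t=22  I6→R6
t=23  I5 finished on MUL
t=24  I5→R2
t=25  issue I7 (MUL)
t=26  I7 read-ops
t=30  I7 finished on MUL
t=31  I7→R1

cycle = 22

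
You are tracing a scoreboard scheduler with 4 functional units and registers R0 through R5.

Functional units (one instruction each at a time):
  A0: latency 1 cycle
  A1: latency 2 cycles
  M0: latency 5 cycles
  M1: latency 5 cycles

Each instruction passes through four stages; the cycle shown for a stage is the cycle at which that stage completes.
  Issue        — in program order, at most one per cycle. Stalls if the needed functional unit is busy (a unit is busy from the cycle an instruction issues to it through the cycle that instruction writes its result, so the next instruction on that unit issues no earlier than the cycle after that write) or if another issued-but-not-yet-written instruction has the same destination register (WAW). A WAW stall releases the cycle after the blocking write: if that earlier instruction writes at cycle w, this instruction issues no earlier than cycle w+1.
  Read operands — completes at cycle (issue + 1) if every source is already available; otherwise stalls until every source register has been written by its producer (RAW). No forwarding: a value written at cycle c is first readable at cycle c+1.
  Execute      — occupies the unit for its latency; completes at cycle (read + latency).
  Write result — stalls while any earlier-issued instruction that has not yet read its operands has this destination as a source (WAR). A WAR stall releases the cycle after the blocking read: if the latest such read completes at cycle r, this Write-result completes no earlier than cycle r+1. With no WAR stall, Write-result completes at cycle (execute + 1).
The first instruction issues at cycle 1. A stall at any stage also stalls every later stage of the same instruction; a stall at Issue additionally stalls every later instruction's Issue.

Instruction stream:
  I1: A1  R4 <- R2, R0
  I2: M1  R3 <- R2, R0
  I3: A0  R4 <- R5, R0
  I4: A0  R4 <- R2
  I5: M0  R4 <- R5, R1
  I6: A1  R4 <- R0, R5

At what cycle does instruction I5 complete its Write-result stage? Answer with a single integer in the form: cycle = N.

cycle 1: I1 issues→A1
cycle 2: I1 reads, I2 issues→M1
cycle 3: I2 reads
cycle 4: I1 exec-done
cycle 5: I1 writes R4
cycle 6: I3 issues→A0
cycle 7: I3 reads
cycle 8: I2 exec-done, I3 exec-done
cycle 9: I2 writes R3, I3 writes R4
cycle 10: I4 issues→A0
cycle 11: I4 reads
cycle 12: I4 exec-done
cycle 13: I4 writes R4
cycle 14: I5 issues→M0
cycle 15: I5 reads
cycle 20: I5 exec-done
cycle 21: I5 writes R4
cycle 22: I6 issues→A1
cycle 23: I6 reads
cycle 25: I6 exec-done
cycle 26: I6 writes R4

cycle = 21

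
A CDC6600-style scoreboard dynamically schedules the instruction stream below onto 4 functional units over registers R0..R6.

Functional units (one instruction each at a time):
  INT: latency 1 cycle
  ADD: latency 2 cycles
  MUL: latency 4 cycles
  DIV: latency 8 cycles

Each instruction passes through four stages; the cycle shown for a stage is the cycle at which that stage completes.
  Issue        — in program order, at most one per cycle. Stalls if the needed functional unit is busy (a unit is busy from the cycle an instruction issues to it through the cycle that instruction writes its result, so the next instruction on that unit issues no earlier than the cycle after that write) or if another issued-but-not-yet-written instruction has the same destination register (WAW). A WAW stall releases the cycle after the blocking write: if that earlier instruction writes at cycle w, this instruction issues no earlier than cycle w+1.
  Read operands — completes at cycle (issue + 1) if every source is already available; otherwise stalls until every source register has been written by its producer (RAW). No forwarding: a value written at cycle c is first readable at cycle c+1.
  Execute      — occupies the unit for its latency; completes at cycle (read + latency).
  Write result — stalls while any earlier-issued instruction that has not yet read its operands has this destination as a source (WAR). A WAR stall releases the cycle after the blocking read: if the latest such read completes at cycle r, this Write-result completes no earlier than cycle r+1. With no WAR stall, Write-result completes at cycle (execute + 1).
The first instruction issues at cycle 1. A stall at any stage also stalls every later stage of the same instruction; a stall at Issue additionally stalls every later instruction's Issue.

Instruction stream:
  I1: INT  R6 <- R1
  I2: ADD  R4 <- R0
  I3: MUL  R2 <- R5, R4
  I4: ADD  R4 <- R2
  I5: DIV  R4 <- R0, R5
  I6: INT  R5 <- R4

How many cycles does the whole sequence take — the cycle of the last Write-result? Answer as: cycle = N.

I1: IS=1 RO=2 EX=3 WR=4
I2: IS=2 RO=3 EX=5 WR=6
I3: IS=3 RO=7 EX=11 WR=12  [RAW R4: wait I2 write@6]
I4: IS=7 RO=13 EX=15 WR=16  [struct: ADD busy until I2 writes@6; RAW R2: wait I3 write@12]
I5: IS=17 RO=18 EX=26 WR=27  [WAW R4: wait I4 write@16]
I6: IS=18 RO=28 EX=29 WR=30  [RAW R4: wait I5 write@27]

cycle = 30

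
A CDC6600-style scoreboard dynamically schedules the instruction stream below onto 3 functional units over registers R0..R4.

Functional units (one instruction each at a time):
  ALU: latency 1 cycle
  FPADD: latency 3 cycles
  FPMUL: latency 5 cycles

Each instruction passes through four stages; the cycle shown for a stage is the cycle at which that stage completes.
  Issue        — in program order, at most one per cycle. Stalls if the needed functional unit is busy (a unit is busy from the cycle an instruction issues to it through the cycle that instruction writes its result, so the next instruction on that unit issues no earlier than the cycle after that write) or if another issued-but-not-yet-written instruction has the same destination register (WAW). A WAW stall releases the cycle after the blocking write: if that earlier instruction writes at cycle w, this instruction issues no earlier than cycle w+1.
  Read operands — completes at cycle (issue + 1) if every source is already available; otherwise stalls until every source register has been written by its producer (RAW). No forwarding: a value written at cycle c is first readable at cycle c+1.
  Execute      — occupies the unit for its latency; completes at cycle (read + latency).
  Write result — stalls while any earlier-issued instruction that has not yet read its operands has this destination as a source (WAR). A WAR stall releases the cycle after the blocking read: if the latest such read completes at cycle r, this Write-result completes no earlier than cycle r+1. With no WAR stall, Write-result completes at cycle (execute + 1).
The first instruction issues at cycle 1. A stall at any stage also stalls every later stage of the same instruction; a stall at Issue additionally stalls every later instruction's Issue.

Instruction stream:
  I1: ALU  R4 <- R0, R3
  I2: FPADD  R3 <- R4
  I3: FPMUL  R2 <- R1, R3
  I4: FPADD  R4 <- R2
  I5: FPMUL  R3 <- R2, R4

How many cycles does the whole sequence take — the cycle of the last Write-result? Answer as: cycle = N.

c1: I1 issues→ALU
c2: I1 reads, I2 issues→FPADD
c3: I1 exec-done, I3 issues→FPMUL
c4: I1 writes R4
c5: I2 reads
c8: I2 exec-done
c9: I2 writes R3
c10: I3 reads, I4 issues→FPADD
c15: I3 exec-done
c16: I3 writes R2
c17: I4 reads, I5 issues→FPMUL
c20: I4 exec-done
c21: I4 writes R4
c22: I5 reads
c27: I5 exec-done
c28: I5 writes R3

cycle = 28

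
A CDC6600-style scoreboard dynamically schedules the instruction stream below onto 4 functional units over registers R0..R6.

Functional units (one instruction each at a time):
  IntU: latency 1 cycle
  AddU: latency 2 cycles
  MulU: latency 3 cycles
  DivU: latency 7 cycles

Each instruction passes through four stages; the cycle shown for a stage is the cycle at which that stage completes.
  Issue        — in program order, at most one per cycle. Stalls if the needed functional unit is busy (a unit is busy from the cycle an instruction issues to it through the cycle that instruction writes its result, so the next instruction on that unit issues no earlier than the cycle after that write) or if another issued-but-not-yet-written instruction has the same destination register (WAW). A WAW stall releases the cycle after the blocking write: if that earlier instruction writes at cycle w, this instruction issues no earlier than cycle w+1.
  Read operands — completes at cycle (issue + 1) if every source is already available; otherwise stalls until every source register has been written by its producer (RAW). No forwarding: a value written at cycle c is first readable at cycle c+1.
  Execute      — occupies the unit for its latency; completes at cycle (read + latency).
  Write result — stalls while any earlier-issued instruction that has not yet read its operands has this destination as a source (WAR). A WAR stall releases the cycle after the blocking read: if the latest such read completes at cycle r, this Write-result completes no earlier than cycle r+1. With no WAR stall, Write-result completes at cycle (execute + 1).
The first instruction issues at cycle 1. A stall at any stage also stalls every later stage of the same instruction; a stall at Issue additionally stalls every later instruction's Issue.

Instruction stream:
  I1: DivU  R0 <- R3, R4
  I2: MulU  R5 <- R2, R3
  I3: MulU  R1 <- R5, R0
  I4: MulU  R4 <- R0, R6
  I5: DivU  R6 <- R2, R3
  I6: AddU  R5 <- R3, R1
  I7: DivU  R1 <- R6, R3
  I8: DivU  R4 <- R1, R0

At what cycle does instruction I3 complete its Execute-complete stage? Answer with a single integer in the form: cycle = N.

I1: IS=1 RO=2 EX=9 WR=10
I2: IS=2 RO=3 EX=6 WR=7
I3: IS=8 RO=11 EX=14 WR=15  [struct: MulU busy until I2 writes@7; RAW R0: wait I1 write@10]
I4: IS=16 RO=17 EX=20 WR=21  [struct: MulU busy until I3 writes@15]
I5: IS=17 RO=18 EX=25 WR=26
I6: IS=18 RO=19 EX=21 WR=22
I7: IS=27 RO=28 EX=35 WR=36  [struct: DivU busy until I5 writes@26]
I8: IS=37 RO=38 EX=45 WR=46  [struct: DivU busy until I7 writes@36]

cycle = 14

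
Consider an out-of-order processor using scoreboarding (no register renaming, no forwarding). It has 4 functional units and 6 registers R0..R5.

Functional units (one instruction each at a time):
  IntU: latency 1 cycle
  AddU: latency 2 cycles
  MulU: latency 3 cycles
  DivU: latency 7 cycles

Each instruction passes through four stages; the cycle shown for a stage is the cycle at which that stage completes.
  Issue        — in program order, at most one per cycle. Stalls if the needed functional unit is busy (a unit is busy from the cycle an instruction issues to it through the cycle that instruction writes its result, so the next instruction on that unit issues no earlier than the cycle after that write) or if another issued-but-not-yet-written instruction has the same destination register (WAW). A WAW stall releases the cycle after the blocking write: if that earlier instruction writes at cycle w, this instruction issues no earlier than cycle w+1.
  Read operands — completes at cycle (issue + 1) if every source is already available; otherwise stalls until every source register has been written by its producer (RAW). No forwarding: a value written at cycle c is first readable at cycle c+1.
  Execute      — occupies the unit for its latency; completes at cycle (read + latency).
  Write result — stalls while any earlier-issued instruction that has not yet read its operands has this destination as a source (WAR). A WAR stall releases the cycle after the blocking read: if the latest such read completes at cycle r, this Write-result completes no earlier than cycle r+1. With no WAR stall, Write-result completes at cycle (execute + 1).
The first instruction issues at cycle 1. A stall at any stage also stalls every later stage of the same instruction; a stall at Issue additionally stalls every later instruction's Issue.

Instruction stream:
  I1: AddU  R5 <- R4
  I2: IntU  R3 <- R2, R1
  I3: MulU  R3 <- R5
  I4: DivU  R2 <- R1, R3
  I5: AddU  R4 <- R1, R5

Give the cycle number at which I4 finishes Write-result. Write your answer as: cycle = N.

I1  is:1  ro:2  ex:4  wr:5
I2  is:2  ro:3  ex:4  wr:5
I3  is:6  ro:7  ex:10  wr:11  — WAW R3: wait I2 write@5
I4  is:7  ro:12  ex:19  wr:20  — RAW R3: wait I3 write@11
I5  is:8  ro:9  ex:11  wr:12

cycle = 20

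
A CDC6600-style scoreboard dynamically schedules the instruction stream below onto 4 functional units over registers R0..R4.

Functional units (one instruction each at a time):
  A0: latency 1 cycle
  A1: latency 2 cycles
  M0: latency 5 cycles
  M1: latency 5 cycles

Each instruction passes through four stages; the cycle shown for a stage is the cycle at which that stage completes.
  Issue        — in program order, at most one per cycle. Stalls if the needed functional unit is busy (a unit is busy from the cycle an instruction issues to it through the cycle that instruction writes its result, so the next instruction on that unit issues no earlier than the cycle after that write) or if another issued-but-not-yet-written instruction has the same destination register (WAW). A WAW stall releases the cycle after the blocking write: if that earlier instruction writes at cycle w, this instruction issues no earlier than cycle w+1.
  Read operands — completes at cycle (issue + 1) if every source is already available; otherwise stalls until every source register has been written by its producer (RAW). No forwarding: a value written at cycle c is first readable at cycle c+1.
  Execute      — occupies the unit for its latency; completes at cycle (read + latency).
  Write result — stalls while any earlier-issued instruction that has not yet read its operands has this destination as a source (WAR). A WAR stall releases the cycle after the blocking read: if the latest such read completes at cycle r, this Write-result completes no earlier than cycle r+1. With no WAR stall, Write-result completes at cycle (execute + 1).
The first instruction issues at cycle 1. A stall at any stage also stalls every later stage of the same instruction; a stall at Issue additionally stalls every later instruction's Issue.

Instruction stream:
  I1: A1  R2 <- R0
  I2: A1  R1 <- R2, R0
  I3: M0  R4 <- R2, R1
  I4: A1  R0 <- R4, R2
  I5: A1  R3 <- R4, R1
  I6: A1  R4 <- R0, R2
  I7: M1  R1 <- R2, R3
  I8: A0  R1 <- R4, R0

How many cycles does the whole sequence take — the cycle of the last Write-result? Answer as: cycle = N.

[1] I1→A1
[2] I1 RO
[4] I1 EX
[5] I1 WR R2
[6] I2→A1
[7] I2 RO | I3→M0
[9] I2 EX
[10] I2 WR R1
[11] I3 RO | I4→A1
[16] I3 EX
[17] I3 WR R4
[18] I4 RO
[20] I4 EX
[21] I4 WR R0
[22] I5→A1
[23] I5 RO
[25] I5 EX
[26] I5 WR R3
[27] I6→A1
[28] I6 RO | I7→M1
[29] I7 RO
[30] I6 EX
[31] I6 WR R4
[34] I7 EX
[35] I7 WR R1
[36] I8→A0
[37] I8 RO
[38] I8 EX
[39] I8 WR R1

cycle = 39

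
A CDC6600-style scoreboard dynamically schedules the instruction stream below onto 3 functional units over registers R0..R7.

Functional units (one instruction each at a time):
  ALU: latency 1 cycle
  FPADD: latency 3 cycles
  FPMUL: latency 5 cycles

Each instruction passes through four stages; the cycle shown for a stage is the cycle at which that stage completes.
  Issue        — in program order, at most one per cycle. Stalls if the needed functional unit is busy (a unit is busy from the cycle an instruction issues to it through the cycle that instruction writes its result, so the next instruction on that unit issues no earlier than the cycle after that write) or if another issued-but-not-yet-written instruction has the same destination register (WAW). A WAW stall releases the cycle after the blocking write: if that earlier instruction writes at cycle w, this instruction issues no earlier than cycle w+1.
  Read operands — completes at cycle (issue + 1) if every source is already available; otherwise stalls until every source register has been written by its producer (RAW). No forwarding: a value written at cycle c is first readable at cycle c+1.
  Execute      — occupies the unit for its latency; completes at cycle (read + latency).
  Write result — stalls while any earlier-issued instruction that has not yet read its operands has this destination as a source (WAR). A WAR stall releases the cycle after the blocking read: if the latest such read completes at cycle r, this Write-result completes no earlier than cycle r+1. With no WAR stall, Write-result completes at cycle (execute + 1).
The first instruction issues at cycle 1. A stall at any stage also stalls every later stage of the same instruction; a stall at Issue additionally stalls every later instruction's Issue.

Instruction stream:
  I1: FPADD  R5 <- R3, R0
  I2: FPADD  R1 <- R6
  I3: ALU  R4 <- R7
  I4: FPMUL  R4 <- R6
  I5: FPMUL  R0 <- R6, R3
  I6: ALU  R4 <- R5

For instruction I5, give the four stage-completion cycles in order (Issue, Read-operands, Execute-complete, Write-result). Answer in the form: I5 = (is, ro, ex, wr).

I1  is:1  ro:2  ex:5  wr:6
I2  is:7  ro:8  ex:11  wr:12  — struct: FPADD busy until I1 writes@6
I3  is:8  ro:9  ex:10  wr:11
I4  is:12  ro:13  ex:18  wr:19  — WAW R4: wait I3 write@11
I5  is:20  ro:21  ex:26  wr:27  — struct: FPMUL busy until I4 writes@19
I6  is:21  ro:22  ex:23  wr:24

I5 = (20, 21, 26, 27)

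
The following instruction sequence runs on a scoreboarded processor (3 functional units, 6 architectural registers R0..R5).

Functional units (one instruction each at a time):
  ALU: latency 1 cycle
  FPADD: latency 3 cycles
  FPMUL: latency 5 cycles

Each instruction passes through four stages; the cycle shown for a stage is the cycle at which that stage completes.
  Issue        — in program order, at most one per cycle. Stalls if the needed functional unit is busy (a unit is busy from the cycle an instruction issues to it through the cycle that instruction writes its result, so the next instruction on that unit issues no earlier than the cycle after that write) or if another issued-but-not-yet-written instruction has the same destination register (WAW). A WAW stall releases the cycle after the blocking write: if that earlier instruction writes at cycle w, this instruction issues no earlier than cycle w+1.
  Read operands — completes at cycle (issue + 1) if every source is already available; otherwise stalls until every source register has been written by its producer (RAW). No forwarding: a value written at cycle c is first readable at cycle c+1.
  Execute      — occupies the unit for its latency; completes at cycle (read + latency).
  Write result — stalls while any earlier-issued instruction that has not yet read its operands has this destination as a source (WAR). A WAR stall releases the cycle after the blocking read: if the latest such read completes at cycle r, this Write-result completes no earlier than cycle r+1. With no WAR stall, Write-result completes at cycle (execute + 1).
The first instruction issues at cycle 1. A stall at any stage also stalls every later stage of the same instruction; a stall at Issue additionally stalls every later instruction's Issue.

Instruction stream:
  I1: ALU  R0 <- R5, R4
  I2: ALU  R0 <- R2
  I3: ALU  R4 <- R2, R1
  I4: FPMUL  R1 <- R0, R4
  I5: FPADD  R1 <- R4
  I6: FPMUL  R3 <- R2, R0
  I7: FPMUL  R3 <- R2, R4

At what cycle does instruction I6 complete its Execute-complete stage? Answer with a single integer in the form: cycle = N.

1) issue 1, read 2, done 3, write 4
2) issue 5, read 6, done 7, write 8  <struct: ALU busy until I1 writes@4>
3) issue 9, read 10, done 11, write 12  <struct: ALU busy until I2 writes@8>
4) issue 10, read 13, done 18, write 19  <RAW R4: wait I3 write@12>
5) issue 20, read 21, done 24, write 25  <WAW R1: wait I4 write@19>
6) issue 21, read 22, done 27, write 28
7) issue 29, read 30, done 35, write 36  <struct: FPMUL busy until I6 writes@28>

cycle = 27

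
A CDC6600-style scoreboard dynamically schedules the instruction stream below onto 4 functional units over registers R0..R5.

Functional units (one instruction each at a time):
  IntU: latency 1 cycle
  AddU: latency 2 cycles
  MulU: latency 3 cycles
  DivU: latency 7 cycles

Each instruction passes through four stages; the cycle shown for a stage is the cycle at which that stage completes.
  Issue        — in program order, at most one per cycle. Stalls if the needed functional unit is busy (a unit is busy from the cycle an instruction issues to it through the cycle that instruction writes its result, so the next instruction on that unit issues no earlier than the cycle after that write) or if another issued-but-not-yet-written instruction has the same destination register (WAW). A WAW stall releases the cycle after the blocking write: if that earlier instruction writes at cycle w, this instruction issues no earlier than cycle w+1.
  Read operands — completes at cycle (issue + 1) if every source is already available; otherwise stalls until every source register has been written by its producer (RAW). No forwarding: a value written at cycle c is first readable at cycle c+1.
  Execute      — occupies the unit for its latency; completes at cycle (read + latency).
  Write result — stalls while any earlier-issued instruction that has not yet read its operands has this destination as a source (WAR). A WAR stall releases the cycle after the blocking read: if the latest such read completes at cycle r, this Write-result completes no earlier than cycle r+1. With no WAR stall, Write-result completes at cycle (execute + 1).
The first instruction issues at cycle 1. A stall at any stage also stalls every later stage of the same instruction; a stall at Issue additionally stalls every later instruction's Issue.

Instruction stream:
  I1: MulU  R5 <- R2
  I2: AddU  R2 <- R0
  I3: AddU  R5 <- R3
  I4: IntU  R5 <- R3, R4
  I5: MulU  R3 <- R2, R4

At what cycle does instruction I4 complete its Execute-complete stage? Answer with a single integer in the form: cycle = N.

cycle = 14

  I1 | 1 | 2 | 5 | 6
  I2 | 2 | 3 | 5 | 6
  I3 | 7 | 8 | 10 | 11   struct: AddU busy until I2 writes@6
  I4 | 12 | 13 | 14 | 15   WAW R5: wait I3 write@11
  I5 | 13 | 14 | 17 | 18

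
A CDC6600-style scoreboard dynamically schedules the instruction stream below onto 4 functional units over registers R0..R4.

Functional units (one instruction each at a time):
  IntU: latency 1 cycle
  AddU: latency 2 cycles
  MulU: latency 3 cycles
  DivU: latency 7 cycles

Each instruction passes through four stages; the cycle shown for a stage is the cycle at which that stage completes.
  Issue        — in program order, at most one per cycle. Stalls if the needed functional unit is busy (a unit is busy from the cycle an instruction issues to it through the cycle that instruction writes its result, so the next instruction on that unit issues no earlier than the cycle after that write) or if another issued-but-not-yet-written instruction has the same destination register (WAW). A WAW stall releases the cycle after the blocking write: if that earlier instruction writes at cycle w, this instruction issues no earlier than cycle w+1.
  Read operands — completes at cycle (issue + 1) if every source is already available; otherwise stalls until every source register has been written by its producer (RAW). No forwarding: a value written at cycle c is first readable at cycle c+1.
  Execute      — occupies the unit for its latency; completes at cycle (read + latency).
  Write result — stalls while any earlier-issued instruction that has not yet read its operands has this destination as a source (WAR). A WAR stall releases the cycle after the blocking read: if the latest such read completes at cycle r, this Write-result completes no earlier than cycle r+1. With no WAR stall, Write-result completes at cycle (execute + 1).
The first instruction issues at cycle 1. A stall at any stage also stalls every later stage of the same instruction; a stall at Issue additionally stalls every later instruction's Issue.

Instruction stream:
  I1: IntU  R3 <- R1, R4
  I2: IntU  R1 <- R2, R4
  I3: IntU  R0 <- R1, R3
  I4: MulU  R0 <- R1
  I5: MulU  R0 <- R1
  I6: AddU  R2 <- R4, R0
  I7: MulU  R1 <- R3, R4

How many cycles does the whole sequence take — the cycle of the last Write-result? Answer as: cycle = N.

cycle = 30

cycle 1: I1 dispatched to IntU
cycle 2: I1 operands ready
cycle 3: I1 complete
cycle 4: R3←I1
cycle 5: I2 dispatched to IntU
cycle 6: I2 operands ready
cycle 7: I2 complete
cycle 8: R1←I2
cycle 9: I3 dispatched to IntU
cycle 10: I3 operands ready
cycle 11: I3 complete
cycle 12: R0←I3
cycle 13: I4 dispatched to MulU
cycle 14: I4 operands ready
cycle 17: I4 complete
cycle 18: R0←I4
cycle 19: I5 dispatched to MulU
cycle 20: I5 operands ready, I6 dispatched to AddU
cycle 23: I5 complete
cycle 24: R0←I5
cycle 25: I6 operands ready, I7 dispatched to MulU
cycle 26: I7 operands ready
cycle 27: I6 complete
cycle 28: R2←I6
cycle 29: I7 complete
cycle 30: R1←I7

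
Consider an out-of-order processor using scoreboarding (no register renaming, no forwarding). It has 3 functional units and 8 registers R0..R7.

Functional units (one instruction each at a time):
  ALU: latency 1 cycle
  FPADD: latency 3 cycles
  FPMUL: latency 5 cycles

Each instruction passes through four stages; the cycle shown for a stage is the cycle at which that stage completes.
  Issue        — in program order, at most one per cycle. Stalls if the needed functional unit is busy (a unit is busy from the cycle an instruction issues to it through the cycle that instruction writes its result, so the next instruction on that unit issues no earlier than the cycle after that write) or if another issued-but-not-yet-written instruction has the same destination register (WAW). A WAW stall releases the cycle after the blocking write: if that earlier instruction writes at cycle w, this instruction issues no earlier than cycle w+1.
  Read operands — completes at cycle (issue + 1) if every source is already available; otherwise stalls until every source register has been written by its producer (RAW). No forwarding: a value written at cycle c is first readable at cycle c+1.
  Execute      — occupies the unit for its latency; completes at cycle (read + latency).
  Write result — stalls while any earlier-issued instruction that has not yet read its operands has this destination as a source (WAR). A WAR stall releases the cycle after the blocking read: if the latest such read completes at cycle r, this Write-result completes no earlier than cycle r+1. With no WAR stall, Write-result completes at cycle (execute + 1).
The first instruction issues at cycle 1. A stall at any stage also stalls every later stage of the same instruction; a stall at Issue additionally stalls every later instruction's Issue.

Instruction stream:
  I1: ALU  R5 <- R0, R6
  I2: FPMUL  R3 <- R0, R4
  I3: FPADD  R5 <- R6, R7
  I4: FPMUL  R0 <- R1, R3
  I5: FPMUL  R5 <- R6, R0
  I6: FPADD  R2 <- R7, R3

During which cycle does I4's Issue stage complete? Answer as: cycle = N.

cycle = 10

I1 -> (1, 2, 3, 4)
I2 -> (2, 3, 8, 9)
I3 -> (5, 6, 9, 10)  // WAW R5: wait I1 write@4
I4 -> (10, 11, 16, 17)  // struct: FPMUL busy until I2 writes@9
I5 -> (18, 19, 24, 25)  // struct: FPMUL busy until I4 writes@17
I6 -> (19, 20, 23, 24)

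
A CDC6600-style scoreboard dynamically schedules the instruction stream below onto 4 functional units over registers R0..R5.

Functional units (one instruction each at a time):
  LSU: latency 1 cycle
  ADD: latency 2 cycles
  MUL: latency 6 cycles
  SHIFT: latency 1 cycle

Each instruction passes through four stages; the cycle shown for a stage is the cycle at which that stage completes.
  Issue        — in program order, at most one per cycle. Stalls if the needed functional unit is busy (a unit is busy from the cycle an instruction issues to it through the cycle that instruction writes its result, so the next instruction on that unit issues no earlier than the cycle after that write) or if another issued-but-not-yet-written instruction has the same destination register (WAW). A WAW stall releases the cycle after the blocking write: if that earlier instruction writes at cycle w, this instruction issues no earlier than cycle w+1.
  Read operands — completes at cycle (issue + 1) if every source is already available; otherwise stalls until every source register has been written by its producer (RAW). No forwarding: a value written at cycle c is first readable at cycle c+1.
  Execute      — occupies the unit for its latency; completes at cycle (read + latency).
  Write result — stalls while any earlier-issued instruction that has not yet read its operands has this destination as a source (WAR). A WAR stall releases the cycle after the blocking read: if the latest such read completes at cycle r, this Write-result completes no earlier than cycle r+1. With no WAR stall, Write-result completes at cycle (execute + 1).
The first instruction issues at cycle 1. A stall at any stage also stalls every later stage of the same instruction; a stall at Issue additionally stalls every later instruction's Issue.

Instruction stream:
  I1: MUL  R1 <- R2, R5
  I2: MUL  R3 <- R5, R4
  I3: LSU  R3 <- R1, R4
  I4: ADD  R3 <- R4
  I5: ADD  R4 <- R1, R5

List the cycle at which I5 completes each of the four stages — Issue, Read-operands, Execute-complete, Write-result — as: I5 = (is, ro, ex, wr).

[1] issue I1 (MUL)
[2] I1 read-ops
[8] I1 finished on MUL
[9] I1→R1
[10] issue I2 (MUL)
[11] I2 read-ops
[17] I2 finished on MUL
[18] I2→R3
[19] issue I3 (LSU)
[20] I3 read-ops
[21] I3 finished on LSU
[22] I3→R3
[23] issue I4 (ADD)
[24] I4 read-ops
[26] I4 finished on ADD
[27] I4→R3
[28] issue I5 (ADD)
[29] I5 read-ops
[31] I5 finished on ADD
[32] I5→R4

I5 = (28, 29, 31, 32)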